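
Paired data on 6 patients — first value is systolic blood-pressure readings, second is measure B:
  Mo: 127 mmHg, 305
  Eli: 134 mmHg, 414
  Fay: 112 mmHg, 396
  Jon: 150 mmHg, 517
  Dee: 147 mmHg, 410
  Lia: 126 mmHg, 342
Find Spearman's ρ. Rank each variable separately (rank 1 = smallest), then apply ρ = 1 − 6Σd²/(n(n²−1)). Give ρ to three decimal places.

0.714

Ranks of variable 1: 3, 4, 1, 6, 5, 2
Ranks of variable 2: 1, 5, 3, 6, 4, 2
d = r₁ − r₂: 2, -1, -2, 0, 1, 0
d²: 4, 1, 4, 0, 1, 0; Σd² = 10
ρ = 1 − 6·10/(6·35) = 1 − 60/210 = 0.714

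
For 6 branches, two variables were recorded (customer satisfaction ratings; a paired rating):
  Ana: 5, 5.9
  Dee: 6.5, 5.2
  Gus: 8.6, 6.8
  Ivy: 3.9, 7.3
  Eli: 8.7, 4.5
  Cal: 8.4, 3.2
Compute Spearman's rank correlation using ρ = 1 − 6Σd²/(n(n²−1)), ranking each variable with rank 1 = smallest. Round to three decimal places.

-0.543

Ranks of variable 1: 2, 3, 5, 1, 6, 4
Ranks of variable 2: 4, 3, 5, 6, 2, 1
d = r₁ − r₂: -2, 0, 0, -5, 4, 3
d²: 4, 0, 0, 25, 16, 9; Σd² = 54
ρ = 1 − 6·54/(6·35) = 1 − 324/210 = -0.543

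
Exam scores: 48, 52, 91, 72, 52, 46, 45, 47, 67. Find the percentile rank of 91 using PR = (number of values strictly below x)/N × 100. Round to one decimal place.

88.9

N = 9.
Strictly below 91: 8. Equal to 91: 1.
PR = 8/9 × 100 = 88.9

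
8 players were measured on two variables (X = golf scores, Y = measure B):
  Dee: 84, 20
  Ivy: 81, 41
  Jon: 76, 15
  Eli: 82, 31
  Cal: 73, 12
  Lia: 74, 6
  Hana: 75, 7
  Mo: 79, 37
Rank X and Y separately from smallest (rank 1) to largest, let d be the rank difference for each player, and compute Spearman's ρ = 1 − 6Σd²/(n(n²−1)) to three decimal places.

0.714

Ranks of variable 1: 8, 6, 4, 7, 1, 2, 3, 5
Ranks of variable 2: 5, 8, 4, 6, 3, 1, 2, 7
d = r₁ − r₂: 3, -2, 0, 1, -2, 1, 1, -2
d²: 9, 4, 0, 1, 4, 1, 1, 4; Σd² = 24
ρ = 1 − 6·24/(8·63) = 1 − 144/504 = 0.714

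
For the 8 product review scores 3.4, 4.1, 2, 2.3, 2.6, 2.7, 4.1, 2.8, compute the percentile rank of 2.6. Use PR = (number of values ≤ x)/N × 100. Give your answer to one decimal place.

37.5

N = 8.
Strictly below 2.6: 2. Equal to 2.6: 1.
PR = 3/8 × 100 = 37.5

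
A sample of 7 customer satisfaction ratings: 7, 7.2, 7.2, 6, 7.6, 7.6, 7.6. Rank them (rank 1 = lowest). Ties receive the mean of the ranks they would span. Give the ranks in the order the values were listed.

Sorted (ascending): 6, 7, 7.2, 7.2, 7.6, 7.6, 7.6
The 2 values of 7.2 occupy positions 3–4 → average rank (3+4)/2 = 3.5.
The 3 values of 7.6 occupy positions 5–7 → average rank 6.

2, 3.5, 3.5, 1, 6, 6, 6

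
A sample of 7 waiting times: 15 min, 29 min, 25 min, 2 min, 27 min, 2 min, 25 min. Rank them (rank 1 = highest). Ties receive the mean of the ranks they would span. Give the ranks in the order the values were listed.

5, 1, 3.5, 6.5, 2, 6.5, 3.5

Sorted (descending): 29, 27, 25, 25, 15, 2, 2
The 2 values of 25 occupy positions 3–4 → average rank (3+4)/2 = 3.5.
The 2 values of 2 occupy positions 6–7 → average rank (6+7)/2 = 6.5.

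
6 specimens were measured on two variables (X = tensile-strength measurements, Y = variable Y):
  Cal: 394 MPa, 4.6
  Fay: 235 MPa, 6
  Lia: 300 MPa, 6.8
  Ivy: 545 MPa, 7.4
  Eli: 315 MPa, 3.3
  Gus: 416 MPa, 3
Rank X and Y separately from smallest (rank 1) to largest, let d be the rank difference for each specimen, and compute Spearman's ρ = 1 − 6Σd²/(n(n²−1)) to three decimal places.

Ranks of variable 1: 4, 1, 2, 6, 3, 5
Ranks of variable 2: 3, 4, 5, 6, 2, 1
d = r₁ − r₂: 1, -3, -3, 0, 1, 4
d²: 1, 9, 9, 0, 1, 16; Σd² = 36
ρ = 1 − 6·36/(6·35) = 1 − 216/210 = -0.029

-0.029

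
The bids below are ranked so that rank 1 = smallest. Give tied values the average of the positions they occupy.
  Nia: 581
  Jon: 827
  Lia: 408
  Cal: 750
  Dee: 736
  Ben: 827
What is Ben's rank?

5.5

Sorted (ascending): 408, 581, 736, 750, 827, 827
The 2 values of 827 occupy positions 5–6 → average rank (5+6)/2 = 5.5.
Ben has value 827 → rank 5.5.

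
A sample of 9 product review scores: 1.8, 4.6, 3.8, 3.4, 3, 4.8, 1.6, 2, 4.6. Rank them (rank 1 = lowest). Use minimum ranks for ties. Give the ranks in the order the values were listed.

Sorted (ascending): 1.6, 1.8, 2, 3, 3.4, 3.8, 4.6, 4.6, 4.8
The 2 values of 4.6 occupy positions 7–8 → each gets rank 7.

2, 7, 6, 5, 4, 9, 1, 3, 7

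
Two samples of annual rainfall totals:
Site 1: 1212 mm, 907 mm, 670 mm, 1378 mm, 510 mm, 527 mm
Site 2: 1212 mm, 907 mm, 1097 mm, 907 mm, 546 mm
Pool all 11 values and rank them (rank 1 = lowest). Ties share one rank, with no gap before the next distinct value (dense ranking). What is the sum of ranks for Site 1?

27

Sorted (ascending): 510, 527, 546, 670, 907, 907, 907, 1097, 1212, 1212, 1378
The 3 values of 907 share dense rank 5.
The 2 values of 1212 share dense rank 7.
Remaining distinct values take the next consecutive integers.
Site 1 values → pooled ranks: 1212→7, 907→5, 670→4, 1378→8, 510→1, 527→2
Rank sum = 7 + 5 + 4 + 8 + 1 + 2 = 27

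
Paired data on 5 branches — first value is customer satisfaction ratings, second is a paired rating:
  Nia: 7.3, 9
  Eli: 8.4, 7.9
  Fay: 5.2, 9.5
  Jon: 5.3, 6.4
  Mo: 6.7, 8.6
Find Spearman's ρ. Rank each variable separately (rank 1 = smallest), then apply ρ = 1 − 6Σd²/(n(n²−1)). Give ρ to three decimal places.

Ranks of variable 1: 4, 5, 1, 2, 3
Ranks of variable 2: 4, 2, 5, 1, 3
d = r₁ − r₂: 0, 3, -4, 1, 0
d²: 0, 9, 16, 1, 0; Σd² = 26
ρ = 1 − 6·26/(5·24) = 1 − 156/120 = -0.300

-0.300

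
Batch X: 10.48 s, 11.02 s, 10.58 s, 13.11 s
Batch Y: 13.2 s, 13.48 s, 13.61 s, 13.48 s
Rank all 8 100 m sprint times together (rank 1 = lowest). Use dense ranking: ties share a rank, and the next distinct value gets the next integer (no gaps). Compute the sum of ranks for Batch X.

Sorted (ascending): 10.48, 10.58, 11.02, 13.11, 13.2, 13.48, 13.48, 13.61
The 2 values of 13.48 share dense rank 6.
Remaining distinct values take the next consecutive integers.
Batch X values → pooled ranks: 10.48→1, 11.02→3, 10.58→2, 13.11→4
Rank sum = 1 + 3 + 2 + 4 = 10

10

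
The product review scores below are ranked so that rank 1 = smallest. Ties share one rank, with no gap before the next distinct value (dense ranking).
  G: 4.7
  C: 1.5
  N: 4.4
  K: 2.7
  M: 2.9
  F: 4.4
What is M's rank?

Sorted (ascending): 1.5, 2.7, 2.9, 4.4, 4.4, 4.7
The 2 values of 4.4 share dense rank 4.
Remaining distinct values take the next consecutive integers.
M has value 2.9 → rank 3.

3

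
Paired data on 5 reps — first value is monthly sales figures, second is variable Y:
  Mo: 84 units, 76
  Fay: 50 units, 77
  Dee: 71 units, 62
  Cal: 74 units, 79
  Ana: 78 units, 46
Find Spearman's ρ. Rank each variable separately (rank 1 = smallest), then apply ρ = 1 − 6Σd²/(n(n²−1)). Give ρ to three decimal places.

-0.300

Ranks of variable 1: 5, 1, 2, 3, 4
Ranks of variable 2: 3, 4, 2, 5, 1
d = r₁ − r₂: 2, -3, 0, -2, 3
d²: 4, 9, 0, 4, 9; Σd² = 26
ρ = 1 − 6·26/(5·24) = 1 − 156/120 = -0.300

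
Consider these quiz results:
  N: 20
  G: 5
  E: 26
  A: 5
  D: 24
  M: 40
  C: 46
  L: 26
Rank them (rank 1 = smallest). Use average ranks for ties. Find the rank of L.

Sorted (ascending): 5, 5, 20, 24, 26, 26, 40, 46
The 2 values of 5 occupy positions 1–2 → average rank (1+2)/2 = 1.5.
The 2 values of 26 occupy positions 5–6 → average rank (5+6)/2 = 5.5.
L has value 26 → rank 5.5.

5.5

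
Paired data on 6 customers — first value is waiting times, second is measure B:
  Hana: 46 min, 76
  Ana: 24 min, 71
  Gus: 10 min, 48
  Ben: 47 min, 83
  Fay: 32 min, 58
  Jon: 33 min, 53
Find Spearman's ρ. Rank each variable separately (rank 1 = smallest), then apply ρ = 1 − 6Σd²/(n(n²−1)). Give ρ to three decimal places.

0.771

Ranks of variable 1: 5, 2, 1, 6, 3, 4
Ranks of variable 2: 5, 4, 1, 6, 3, 2
d = r₁ − r₂: 0, -2, 0, 0, 0, 2
d²: 0, 4, 0, 0, 0, 4; Σd² = 8
ρ = 1 − 6·8/(6·35) = 1 − 48/210 = 0.771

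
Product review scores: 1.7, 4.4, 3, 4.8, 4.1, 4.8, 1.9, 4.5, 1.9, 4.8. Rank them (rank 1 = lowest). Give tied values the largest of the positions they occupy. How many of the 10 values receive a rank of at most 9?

Sorted (ascending): 1.7, 1.9, 1.9, 3, 4.1, 4.4, 4.5, 4.8, 4.8, 4.8
The 2 values of 1.9 occupy positions 2–3 → each gets rank 3.
The 3 values of 4.8 occupy positions 8–10 → each gets rank 10.
Ranks ≤ 9: {1, 3, 3, 4, 5, 6, 7} → 7 values.

7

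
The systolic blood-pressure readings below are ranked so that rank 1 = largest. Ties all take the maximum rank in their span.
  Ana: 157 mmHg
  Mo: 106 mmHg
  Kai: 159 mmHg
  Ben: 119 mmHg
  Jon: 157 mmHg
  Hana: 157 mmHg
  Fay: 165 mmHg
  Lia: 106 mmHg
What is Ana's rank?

5

Sorted (descending): 165, 159, 157, 157, 157, 119, 106, 106
The 3 values of 157 occupy positions 3–5 → each gets rank 5.
The 2 values of 106 occupy positions 7–8 → each gets rank 8.
Ana has value 157 mmHg → rank 5.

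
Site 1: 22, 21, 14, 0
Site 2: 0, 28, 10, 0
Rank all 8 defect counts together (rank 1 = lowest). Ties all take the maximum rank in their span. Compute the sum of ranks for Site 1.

Sorted (ascending): 0, 0, 0, 10, 14, 21, 22, 28
The 3 values of 0 occupy positions 1–3 → each gets rank 3.
Site 1 values → pooled ranks: 22→7, 21→6, 14→5, 0→3
Rank sum = 7 + 6 + 5 + 3 = 21

21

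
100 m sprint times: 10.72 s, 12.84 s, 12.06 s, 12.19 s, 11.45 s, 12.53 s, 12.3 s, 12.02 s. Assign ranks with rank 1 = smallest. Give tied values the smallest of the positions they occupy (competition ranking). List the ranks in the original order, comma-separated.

Sorted (ascending): 10.72, 11.45, 12.02, 12.06, 12.19, 12.3, 12.53, 12.84
No ties — each value takes its position as its rank.

1, 8, 4, 5, 2, 7, 6, 3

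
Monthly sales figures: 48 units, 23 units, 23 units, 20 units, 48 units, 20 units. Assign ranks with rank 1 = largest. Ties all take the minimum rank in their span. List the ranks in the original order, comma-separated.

1, 3, 3, 5, 1, 5

Sorted (descending): 48, 48, 23, 23, 20, 20
The 2 values of 48 occupy positions 1–2 → each gets rank 1.
The 2 values of 23 occupy positions 3–4 → each gets rank 3.
The 2 values of 20 occupy positions 5–6 → each gets rank 5.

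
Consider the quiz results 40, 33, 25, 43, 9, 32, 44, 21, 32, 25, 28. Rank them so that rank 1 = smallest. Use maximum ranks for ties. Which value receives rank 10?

Sorted (ascending): 9, 21, 25, 25, 28, 32, 32, 33, 40, 43, 44
The 2 values of 25 occupy positions 3–4 → each gets rank 4.
The 2 values of 32 occupy positions 6–7 → each gets rank 7.
Rank 10 → value 43.

43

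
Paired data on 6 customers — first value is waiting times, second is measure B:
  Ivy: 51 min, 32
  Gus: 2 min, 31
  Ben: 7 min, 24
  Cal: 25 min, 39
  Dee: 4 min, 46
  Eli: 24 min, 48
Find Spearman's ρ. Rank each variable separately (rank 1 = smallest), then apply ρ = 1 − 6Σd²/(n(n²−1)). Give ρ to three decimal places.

0.200

Ranks of variable 1: 6, 1, 3, 5, 2, 4
Ranks of variable 2: 3, 2, 1, 4, 5, 6
d = r₁ − r₂: 3, -1, 2, 1, -3, -2
d²: 9, 1, 4, 1, 9, 4; Σd² = 28
ρ = 1 − 6·28/(6·35) = 1 − 168/210 = 0.200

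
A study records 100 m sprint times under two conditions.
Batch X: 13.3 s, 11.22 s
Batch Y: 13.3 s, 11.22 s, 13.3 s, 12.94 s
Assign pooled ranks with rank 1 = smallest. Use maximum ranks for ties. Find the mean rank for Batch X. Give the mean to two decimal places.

Sorted (ascending): 11.22, 11.22, 12.94, 13.3, 13.3, 13.3
The 2 values of 11.22 occupy positions 1–2 → each gets rank 2.
The 3 values of 13.3 occupy positions 4–6 → each gets rank 6.
Batch X values → pooled ranks: 13.3→6, 11.22→2
Mean rank = (6 + 2) / 2 = 4.00

4.00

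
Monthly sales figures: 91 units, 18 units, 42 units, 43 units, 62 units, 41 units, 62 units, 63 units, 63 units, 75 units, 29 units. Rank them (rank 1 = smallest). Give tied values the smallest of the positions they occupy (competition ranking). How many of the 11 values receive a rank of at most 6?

7

Sorted (ascending): 18, 29, 41, 42, 43, 62, 62, 63, 63, 75, 91
The 2 values of 62 occupy positions 6–7 → each gets rank 6.
The 2 values of 63 occupy positions 8–9 → each gets rank 8.
Ranks ≤ 6: {1, 2, 3, 4, 5, 6, 6} → 7 values.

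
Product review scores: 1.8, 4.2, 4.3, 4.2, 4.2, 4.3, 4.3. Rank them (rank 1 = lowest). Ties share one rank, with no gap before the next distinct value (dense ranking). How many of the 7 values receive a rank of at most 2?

4

Sorted (ascending): 1.8, 4.2, 4.2, 4.2, 4.3, 4.3, 4.3
The 3 values of 4.2 share dense rank 2.
The 3 values of 4.3 share dense rank 3.
Remaining distinct values take the next consecutive integers.
Ranks ≤ 2: {1, 2, 2, 2} → 4 values.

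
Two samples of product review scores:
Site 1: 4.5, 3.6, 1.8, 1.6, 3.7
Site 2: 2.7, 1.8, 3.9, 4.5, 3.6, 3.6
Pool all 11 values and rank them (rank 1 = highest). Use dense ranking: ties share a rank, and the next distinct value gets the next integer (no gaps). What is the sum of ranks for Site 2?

22

Sorted (descending): 4.5, 4.5, 3.9, 3.7, 3.6, 3.6, 3.6, 2.7, 1.8, 1.8, 1.6
The 2 values of 4.5 share dense rank 1.
The 3 values of 3.6 share dense rank 4.
The 2 values of 1.8 share dense rank 6.
Remaining distinct values take the next consecutive integers.
Site 2 values → pooled ranks: 2.7→5, 1.8→6, 3.9→2, 4.5→1, 3.6→4, 3.6→4
Rank sum = 5 + 6 + 2 + 1 + 4 + 4 = 22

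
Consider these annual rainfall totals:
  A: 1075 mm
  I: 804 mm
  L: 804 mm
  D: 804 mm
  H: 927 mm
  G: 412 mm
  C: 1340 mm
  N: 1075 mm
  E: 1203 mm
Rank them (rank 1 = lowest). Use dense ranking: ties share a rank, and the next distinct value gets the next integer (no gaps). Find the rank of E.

5

Sorted (ascending): 412, 804, 804, 804, 927, 1075, 1075, 1203, 1340
The 3 values of 804 share dense rank 2.
The 2 values of 1075 share dense rank 4.
Remaining distinct values take the next consecutive integers.
E has value 1203 mm → rank 5.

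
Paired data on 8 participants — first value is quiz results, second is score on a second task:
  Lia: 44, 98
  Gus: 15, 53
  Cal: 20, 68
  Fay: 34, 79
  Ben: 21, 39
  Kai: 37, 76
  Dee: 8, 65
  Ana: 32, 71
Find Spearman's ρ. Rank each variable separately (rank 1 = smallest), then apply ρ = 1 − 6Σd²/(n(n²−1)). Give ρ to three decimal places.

Ranks of variable 1: 8, 2, 3, 6, 4, 7, 1, 5
Ranks of variable 2: 8, 2, 4, 7, 1, 6, 3, 5
d = r₁ − r₂: 0, 0, -1, -1, 3, 1, -2, 0
d²: 0, 0, 1, 1, 9, 1, 4, 0; Σd² = 16
ρ = 1 − 6·16/(8·63) = 1 − 96/504 = 0.810

0.810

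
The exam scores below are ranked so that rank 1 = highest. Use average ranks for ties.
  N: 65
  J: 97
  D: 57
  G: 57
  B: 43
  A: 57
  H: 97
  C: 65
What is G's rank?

6

Sorted (descending): 97, 97, 65, 65, 57, 57, 57, 43
The 2 values of 97 occupy positions 1–2 → average rank (1+2)/2 = 1.5.
The 2 values of 65 occupy positions 3–4 → average rank (3+4)/2 = 3.5.
The 3 values of 57 occupy positions 5–7 → average rank 6.
G has value 57 → rank 6.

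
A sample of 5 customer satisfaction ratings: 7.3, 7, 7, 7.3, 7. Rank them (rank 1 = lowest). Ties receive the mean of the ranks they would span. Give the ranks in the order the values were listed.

Sorted (ascending): 7, 7, 7, 7.3, 7.3
The 3 values of 7 occupy positions 1–3 → average rank 2.
The 2 values of 7.3 occupy positions 4–5 → average rank (4+5)/2 = 4.5.

4.5, 2, 2, 4.5, 2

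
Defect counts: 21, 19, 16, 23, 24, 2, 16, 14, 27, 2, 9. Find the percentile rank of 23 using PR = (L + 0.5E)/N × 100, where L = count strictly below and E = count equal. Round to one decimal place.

N = 11.
Strictly below 23: 8. Equal to 23: 1.
PR = (8 + 0.5·1)/11 × 100 = 77.3

77.3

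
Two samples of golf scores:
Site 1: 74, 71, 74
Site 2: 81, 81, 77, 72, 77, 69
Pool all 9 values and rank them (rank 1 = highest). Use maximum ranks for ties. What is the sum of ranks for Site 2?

28

Sorted (descending): 81, 81, 77, 77, 74, 74, 72, 71, 69
The 2 values of 81 occupy positions 1–2 → each gets rank 2.
The 2 values of 77 occupy positions 3–4 → each gets rank 4.
The 2 values of 74 occupy positions 5–6 → each gets rank 6.
Site 2 values → pooled ranks: 81→2, 81→2, 77→4, 72→7, 77→4, 69→9
Rank sum = 2 + 2 + 4 + 7 + 4 + 9 = 28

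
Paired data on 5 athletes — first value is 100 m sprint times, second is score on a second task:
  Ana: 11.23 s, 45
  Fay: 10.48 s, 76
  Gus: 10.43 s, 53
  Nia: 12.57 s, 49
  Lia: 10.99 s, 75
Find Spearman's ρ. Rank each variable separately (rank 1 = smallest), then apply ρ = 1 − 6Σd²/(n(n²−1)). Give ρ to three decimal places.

-0.600

Ranks of variable 1: 4, 2, 1, 5, 3
Ranks of variable 2: 1, 5, 3, 2, 4
d = r₁ − r₂: 3, -3, -2, 3, -1
d²: 9, 9, 4, 9, 1; Σd² = 32
ρ = 1 − 6·32/(5·24) = 1 − 192/120 = -0.600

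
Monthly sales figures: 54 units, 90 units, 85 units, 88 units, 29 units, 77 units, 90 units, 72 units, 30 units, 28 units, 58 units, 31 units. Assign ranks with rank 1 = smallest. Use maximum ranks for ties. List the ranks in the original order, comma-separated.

Sorted (ascending): 28, 29, 30, 31, 54, 58, 72, 77, 85, 88, 90, 90
The 2 values of 90 occupy positions 11–12 → each gets rank 12.

5, 12, 9, 10, 2, 8, 12, 7, 3, 1, 6, 4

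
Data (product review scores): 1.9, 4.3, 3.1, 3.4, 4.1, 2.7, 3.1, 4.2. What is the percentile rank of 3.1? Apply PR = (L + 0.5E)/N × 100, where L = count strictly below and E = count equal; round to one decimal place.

N = 8.
Strictly below 3.1: 2. Equal to 3.1: 2.
PR = (2 + 0.5·2)/8 × 100 = 37.5

37.5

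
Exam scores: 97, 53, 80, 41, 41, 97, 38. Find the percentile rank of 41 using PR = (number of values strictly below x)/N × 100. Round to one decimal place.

N = 7.
Strictly below 41: 1. Equal to 41: 2.
PR = 1/7 × 100 = 14.3

14.3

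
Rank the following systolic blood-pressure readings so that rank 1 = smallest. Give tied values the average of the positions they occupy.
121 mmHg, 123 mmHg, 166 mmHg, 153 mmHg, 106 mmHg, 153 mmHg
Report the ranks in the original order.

Sorted (ascending): 106, 121, 123, 153, 153, 166
The 2 values of 153 occupy positions 4–5 → average rank (4+5)/2 = 4.5.

2, 3, 6, 4.5, 1, 4.5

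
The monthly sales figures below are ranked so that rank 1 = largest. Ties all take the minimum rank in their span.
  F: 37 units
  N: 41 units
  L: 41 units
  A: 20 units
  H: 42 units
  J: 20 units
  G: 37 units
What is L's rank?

2

Sorted (descending): 42, 41, 41, 37, 37, 20, 20
The 2 values of 41 occupy positions 2–3 → each gets rank 2.
The 2 values of 37 occupy positions 4–5 → each gets rank 4.
The 2 values of 20 occupy positions 6–7 → each gets rank 6.
L has value 41 units → rank 2.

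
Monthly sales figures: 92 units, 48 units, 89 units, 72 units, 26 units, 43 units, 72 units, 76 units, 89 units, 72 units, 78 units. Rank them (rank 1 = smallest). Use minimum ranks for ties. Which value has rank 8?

Sorted (ascending): 26, 43, 48, 72, 72, 72, 76, 78, 89, 89, 92
The 3 values of 72 occupy positions 4–6 → each gets rank 4.
The 2 values of 89 occupy positions 9–10 → each gets rank 9.
Rank 8 → value 78.

78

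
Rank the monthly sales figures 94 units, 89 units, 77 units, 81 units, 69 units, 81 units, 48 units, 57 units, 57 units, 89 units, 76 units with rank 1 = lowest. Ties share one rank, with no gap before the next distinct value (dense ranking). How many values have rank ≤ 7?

10

Sorted (ascending): 48, 57, 57, 69, 76, 77, 81, 81, 89, 89, 94
The 2 values of 57 share dense rank 2.
The 2 values of 81 share dense rank 6.
The 2 values of 89 share dense rank 7.
Remaining distinct values take the next consecutive integers.
Ranks ≤ 7: {1, 2, 2, 3, 4, 5, 6, 6, 7, 7} → 10 values.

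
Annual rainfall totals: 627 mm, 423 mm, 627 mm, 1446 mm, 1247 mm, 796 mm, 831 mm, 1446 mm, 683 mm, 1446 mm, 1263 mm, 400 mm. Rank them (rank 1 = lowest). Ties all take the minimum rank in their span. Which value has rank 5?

Sorted (ascending): 400, 423, 627, 627, 683, 796, 831, 1247, 1263, 1446, 1446, 1446
The 2 values of 627 occupy positions 3–4 → each gets rank 3.
The 3 values of 1446 occupy positions 10–12 → each gets rank 10.
Rank 5 → value 683.

683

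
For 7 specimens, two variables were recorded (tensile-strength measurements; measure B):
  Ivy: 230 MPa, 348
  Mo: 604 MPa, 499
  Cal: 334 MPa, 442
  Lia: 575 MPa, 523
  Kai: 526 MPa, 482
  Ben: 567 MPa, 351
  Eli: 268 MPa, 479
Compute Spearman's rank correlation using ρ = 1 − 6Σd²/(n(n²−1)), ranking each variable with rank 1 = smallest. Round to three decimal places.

0.714

Ranks of variable 1: 1, 7, 3, 6, 4, 5, 2
Ranks of variable 2: 1, 6, 3, 7, 5, 2, 4
d = r₁ − r₂: 0, 1, 0, -1, -1, 3, -2
d²: 0, 1, 0, 1, 1, 9, 4; Σd² = 16
ρ = 1 − 6·16/(7·48) = 1 − 96/336 = 0.714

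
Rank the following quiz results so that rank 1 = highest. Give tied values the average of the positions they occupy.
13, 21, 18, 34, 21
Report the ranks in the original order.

5, 2.5, 4, 1, 2.5

Sorted (descending): 34, 21, 21, 18, 13
The 2 values of 21 occupy positions 2–3 → average rank (2+3)/2 = 2.5.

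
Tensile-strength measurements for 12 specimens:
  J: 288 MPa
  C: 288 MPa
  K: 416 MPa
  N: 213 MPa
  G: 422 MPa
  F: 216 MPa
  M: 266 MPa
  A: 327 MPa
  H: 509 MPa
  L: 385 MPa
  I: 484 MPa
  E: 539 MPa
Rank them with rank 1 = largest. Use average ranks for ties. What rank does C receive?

8.5

Sorted (descending): 539, 509, 484, 422, 416, 385, 327, 288, 288, 266, 216, 213
The 2 values of 288 occupy positions 8–9 → average rank (8+9)/2 = 8.5.
C has value 288 MPa → rank 8.5.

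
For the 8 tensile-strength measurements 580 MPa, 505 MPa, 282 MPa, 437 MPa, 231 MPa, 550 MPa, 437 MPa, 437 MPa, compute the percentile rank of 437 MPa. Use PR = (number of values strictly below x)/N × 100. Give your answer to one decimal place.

25.0

N = 8.
Strictly below 437: 2. Equal to 437: 3.
PR = 2/8 × 100 = 25.0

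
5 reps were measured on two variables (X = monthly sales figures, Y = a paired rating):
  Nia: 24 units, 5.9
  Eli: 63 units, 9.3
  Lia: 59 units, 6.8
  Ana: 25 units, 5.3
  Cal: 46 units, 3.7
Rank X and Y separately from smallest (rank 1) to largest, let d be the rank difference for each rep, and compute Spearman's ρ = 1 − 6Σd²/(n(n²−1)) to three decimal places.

Ranks of variable 1: 1, 5, 4, 2, 3
Ranks of variable 2: 3, 5, 4, 2, 1
d = r₁ − r₂: -2, 0, 0, 0, 2
d²: 4, 0, 0, 0, 4; Σd² = 8
ρ = 1 − 6·8/(5·24) = 1 − 48/120 = 0.600

0.600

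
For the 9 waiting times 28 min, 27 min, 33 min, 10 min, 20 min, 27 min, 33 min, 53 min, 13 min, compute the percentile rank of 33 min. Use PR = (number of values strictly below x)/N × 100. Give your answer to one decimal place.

N = 9.
Strictly below 33: 6. Equal to 33: 2.
PR = 6/9 × 100 = 66.7

66.7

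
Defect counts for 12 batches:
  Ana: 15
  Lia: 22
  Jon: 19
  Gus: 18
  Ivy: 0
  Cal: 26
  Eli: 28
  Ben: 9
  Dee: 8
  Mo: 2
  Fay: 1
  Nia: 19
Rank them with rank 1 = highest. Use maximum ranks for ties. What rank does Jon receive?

Sorted (descending): 28, 26, 22, 19, 19, 18, 15, 9, 8, 2, 1, 0
The 2 values of 19 occupy positions 4–5 → each gets rank 5.
Jon has value 19 → rank 5.

5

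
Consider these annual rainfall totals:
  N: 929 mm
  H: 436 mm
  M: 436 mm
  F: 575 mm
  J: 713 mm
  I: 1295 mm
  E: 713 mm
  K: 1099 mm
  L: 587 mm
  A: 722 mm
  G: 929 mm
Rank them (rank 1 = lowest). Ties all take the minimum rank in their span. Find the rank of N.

8

Sorted (ascending): 436, 436, 575, 587, 713, 713, 722, 929, 929, 1099, 1295
The 2 values of 436 occupy positions 1–2 → each gets rank 1.
The 2 values of 713 occupy positions 5–6 → each gets rank 5.
The 2 values of 929 occupy positions 8–9 → each gets rank 8.
N has value 929 mm → rank 8.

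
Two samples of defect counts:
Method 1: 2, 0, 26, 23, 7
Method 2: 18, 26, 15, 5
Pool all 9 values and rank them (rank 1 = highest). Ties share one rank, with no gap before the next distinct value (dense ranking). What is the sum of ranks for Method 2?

14

Sorted (descending): 26, 26, 23, 18, 15, 7, 5, 2, 0
The 2 values of 26 share dense rank 1.
Remaining distinct values take the next consecutive integers.
Method 2 values → pooled ranks: 18→3, 26→1, 15→4, 5→6
Rank sum = 3 + 1 + 4 + 6 = 14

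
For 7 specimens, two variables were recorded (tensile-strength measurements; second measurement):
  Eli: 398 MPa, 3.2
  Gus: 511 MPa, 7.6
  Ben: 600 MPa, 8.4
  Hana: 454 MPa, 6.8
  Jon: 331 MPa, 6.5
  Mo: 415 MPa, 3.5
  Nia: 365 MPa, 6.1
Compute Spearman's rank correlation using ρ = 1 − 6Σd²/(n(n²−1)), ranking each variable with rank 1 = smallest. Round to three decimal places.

Ranks of variable 1: 3, 6, 7, 5, 1, 4, 2
Ranks of variable 2: 1, 6, 7, 5, 4, 2, 3
d = r₁ − r₂: 2, 0, 0, 0, -3, 2, -1
d²: 4, 0, 0, 0, 9, 4, 1; Σd² = 18
ρ = 1 − 6·18/(7·48) = 1 − 108/336 = 0.679

0.679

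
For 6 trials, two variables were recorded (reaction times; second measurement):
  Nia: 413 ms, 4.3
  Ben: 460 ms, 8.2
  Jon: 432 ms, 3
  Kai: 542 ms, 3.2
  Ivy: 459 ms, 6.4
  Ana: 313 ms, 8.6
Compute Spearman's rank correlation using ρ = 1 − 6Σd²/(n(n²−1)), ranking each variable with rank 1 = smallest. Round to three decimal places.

-0.314

Ranks of variable 1: 2, 5, 3, 6, 4, 1
Ranks of variable 2: 3, 5, 1, 2, 4, 6
d = r₁ − r₂: -1, 0, 2, 4, 0, -5
d²: 1, 0, 4, 16, 0, 25; Σd² = 46
ρ = 1 − 6·46/(6·35) = 1 − 276/210 = -0.314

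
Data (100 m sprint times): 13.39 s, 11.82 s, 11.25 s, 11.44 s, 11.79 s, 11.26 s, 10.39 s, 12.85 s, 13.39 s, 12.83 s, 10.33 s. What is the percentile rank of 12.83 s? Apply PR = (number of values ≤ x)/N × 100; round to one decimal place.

N = 11.
Strictly below 12.83: 7. Equal to 12.83: 1.
PR = 8/11 × 100 = 72.7

72.7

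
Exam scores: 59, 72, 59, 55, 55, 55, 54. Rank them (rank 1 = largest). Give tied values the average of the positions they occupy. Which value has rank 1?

Sorted (descending): 72, 59, 59, 55, 55, 55, 54
The 2 values of 59 occupy positions 2–3 → average rank (2+3)/2 = 2.5.
The 3 values of 55 occupy positions 4–6 → average rank 5.
Rank 1 → value 72.

72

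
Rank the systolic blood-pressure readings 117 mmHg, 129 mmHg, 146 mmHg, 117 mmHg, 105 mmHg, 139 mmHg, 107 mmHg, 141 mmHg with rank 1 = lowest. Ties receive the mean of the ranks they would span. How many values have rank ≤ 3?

Sorted (ascending): 105, 107, 117, 117, 129, 139, 141, 146
The 2 values of 117 occupy positions 3–4 → average rank (3+4)/2 = 3.5.
Ranks ≤ 3: {1, 2} → 2 values.

2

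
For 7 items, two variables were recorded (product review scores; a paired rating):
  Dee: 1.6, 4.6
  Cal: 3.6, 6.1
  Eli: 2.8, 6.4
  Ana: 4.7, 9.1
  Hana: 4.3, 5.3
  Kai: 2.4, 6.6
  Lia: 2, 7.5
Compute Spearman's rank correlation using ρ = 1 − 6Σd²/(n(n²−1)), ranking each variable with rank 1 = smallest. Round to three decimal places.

Ranks of variable 1: 1, 5, 4, 7, 6, 3, 2
Ranks of variable 2: 1, 3, 4, 7, 2, 5, 6
d = r₁ − r₂: 0, 2, 0, 0, 4, -2, -4
d²: 0, 4, 0, 0, 16, 4, 16; Σd² = 40
ρ = 1 − 6·40/(7·48) = 1 − 240/336 = 0.286

0.286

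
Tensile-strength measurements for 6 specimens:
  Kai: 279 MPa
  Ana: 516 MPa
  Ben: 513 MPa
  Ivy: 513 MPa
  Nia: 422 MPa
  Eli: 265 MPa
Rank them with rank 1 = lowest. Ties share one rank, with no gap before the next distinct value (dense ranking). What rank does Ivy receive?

Sorted (ascending): 265, 279, 422, 513, 513, 516
The 2 values of 513 share dense rank 4.
Remaining distinct values take the next consecutive integers.
Ivy has value 513 MPa → rank 4.

4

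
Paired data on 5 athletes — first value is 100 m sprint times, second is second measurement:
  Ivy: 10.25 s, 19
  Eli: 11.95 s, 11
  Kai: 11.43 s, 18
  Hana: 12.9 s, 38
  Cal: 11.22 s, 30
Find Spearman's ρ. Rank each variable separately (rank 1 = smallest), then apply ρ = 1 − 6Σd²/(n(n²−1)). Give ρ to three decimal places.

Ranks of variable 1: 1, 4, 3, 5, 2
Ranks of variable 2: 3, 1, 2, 5, 4
d = r₁ − r₂: -2, 3, 1, 0, -2
d²: 4, 9, 1, 0, 4; Σd² = 18
ρ = 1 − 6·18/(5·24) = 1 − 108/120 = 0.100

0.100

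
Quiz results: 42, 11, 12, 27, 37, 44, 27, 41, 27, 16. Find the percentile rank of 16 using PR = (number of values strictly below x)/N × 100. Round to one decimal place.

N = 10.
Strictly below 16: 2. Equal to 16: 1.
PR = 2/10 × 100 = 20.0

20.0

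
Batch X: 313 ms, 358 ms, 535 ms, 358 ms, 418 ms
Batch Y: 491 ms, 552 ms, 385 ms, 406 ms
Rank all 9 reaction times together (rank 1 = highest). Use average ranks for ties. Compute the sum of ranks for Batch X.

30

Sorted (descending): 552, 535, 491, 418, 406, 385, 358, 358, 313
The 2 values of 358 occupy positions 7–8 → average rank (7+8)/2 = 7.5.
Batch X values → pooled ranks: 313→9, 358→7.5, 535→2, 358→7.5, 418→4
Rank sum = 9 + 7.5 + 2 + 7.5 + 4 = 30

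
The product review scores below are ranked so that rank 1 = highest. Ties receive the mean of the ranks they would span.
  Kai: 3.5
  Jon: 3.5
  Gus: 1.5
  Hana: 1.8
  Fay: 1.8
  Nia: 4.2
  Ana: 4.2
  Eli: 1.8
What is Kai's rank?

Sorted (descending): 4.2, 4.2, 3.5, 3.5, 1.8, 1.8, 1.8, 1.5
The 2 values of 4.2 occupy positions 1–2 → average rank (1+2)/2 = 1.5.
The 2 values of 3.5 occupy positions 3–4 → average rank (3+4)/2 = 3.5.
The 3 values of 1.8 occupy positions 5–7 → average rank 6.
Kai has value 3.5 → rank 3.5.

3.5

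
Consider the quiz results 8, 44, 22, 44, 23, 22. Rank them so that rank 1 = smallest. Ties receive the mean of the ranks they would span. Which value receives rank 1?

8

Sorted (ascending): 8, 22, 22, 23, 44, 44
The 2 values of 22 occupy positions 2–3 → average rank (2+3)/2 = 2.5.
The 2 values of 44 occupy positions 5–6 → average rank (5+6)/2 = 5.5.
Rank 1 → value 8.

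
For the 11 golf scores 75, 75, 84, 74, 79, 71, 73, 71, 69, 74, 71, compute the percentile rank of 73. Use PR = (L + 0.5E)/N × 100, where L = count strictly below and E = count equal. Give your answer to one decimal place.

40.9

N = 11.
Strictly below 73: 4. Equal to 73: 1.
PR = (4 + 0.5·1)/11 × 100 = 40.9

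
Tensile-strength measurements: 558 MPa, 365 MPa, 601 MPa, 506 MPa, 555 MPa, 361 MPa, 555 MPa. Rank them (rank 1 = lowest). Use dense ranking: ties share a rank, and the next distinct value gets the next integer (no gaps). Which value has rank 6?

601

Sorted (ascending): 361, 365, 506, 555, 555, 558, 601
The 2 values of 555 share dense rank 4.
Remaining distinct values take the next consecutive integers.
Rank 6 → value 601.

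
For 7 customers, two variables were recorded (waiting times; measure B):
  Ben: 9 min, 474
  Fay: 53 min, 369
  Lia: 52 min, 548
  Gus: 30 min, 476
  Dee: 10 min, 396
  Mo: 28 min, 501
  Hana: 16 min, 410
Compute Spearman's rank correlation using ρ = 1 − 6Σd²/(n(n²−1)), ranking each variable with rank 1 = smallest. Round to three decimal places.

Ranks of variable 1: 1, 7, 6, 5, 2, 4, 3
Ranks of variable 2: 4, 1, 7, 5, 2, 6, 3
d = r₁ − r₂: -3, 6, -1, 0, 0, -2, 0
d²: 9, 36, 1, 0, 0, 4, 0; Σd² = 50
ρ = 1 − 6·50/(7·48) = 1 − 300/336 = 0.107

0.107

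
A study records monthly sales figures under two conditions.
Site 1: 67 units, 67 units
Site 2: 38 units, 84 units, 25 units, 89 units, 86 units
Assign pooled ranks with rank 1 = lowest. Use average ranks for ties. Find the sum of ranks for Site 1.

7

Sorted (ascending): 25, 38, 67, 67, 84, 86, 89
The 2 values of 67 occupy positions 3–4 → average rank (3+4)/2 = 3.5.
Site 1 values → pooled ranks: 67→3.5, 67→3.5
Rank sum = 3.5 + 3.5 = 7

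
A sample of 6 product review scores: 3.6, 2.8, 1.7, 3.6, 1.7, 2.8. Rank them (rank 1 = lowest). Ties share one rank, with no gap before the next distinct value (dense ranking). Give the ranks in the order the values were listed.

3, 2, 1, 3, 1, 2

Sorted (ascending): 1.7, 1.7, 2.8, 2.8, 3.6, 3.6
The 2 values of 1.7 share dense rank 1.
The 2 values of 2.8 share dense rank 2.
The 2 values of 3.6 share dense rank 3.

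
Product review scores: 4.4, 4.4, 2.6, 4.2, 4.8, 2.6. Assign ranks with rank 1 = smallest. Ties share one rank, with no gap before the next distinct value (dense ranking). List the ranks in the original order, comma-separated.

Sorted (ascending): 2.6, 2.6, 4.2, 4.4, 4.4, 4.8
The 2 values of 2.6 share dense rank 1.
The 2 values of 4.4 share dense rank 3.
Remaining distinct values take the next consecutive integers.

3, 3, 1, 2, 4, 1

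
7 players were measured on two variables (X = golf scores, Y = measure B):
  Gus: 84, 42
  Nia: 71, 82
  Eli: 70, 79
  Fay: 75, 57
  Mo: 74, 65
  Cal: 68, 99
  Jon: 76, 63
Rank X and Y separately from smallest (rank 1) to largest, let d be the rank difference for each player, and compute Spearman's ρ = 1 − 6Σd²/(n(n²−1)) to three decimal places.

-0.929

Ranks of variable 1: 7, 3, 2, 5, 4, 1, 6
Ranks of variable 2: 1, 6, 5, 2, 4, 7, 3
d = r₁ − r₂: 6, -3, -3, 3, 0, -6, 3
d²: 36, 9, 9, 9, 0, 36, 9; Σd² = 108
ρ = 1 − 6·108/(7·48) = 1 − 648/336 = -0.929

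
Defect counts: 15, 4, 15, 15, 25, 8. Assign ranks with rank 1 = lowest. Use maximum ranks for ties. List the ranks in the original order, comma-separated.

Sorted (ascending): 4, 8, 15, 15, 15, 25
The 3 values of 15 occupy positions 3–5 → each gets rank 5.

5, 1, 5, 5, 6, 2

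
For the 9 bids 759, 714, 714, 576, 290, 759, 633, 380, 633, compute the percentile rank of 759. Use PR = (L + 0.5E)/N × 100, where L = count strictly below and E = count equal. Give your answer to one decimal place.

88.9

N = 9.
Strictly below 759: 7. Equal to 759: 2.
PR = (7 + 0.5·2)/9 × 100 = 88.9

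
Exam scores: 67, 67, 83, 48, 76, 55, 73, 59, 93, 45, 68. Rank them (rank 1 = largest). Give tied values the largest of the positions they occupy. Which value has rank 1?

Sorted (descending): 93, 83, 76, 73, 68, 67, 67, 59, 55, 48, 45
The 2 values of 67 occupy positions 6–7 → each gets rank 7.
Rank 1 → value 93.

93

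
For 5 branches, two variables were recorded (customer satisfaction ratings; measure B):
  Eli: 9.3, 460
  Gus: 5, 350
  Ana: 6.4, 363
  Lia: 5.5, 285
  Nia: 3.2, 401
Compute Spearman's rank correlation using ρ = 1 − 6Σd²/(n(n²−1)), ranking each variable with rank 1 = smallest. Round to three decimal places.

0.300

Ranks of variable 1: 5, 2, 4, 3, 1
Ranks of variable 2: 5, 2, 3, 1, 4
d = r₁ − r₂: 0, 0, 1, 2, -3
d²: 0, 0, 1, 4, 9; Σd² = 14
ρ = 1 − 6·14/(5·24) = 1 − 84/120 = 0.300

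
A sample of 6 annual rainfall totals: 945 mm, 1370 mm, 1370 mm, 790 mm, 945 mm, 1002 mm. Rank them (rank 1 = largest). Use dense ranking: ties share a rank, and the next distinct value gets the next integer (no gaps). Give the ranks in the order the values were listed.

3, 1, 1, 4, 3, 2

Sorted (descending): 1370, 1370, 1002, 945, 945, 790
The 2 values of 1370 share dense rank 1.
The 2 values of 945 share dense rank 3.
Remaining distinct values take the next consecutive integers.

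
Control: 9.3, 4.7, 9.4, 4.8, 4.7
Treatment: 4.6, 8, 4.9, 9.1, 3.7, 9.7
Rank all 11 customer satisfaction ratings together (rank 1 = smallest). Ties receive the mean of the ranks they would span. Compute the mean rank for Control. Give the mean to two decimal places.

Sorted (ascending): 3.7, 4.6, 4.7, 4.7, 4.8, 4.9, 8, 9.1, 9.3, 9.4, 9.7
The 2 values of 4.7 occupy positions 3–4 → average rank (3+4)/2 = 3.5.
Control values → pooled ranks: 9.3→9, 4.7→3.5, 9.4→10, 4.8→5, 4.7→3.5
Mean rank = (9 + 3.5 + 10 + 5 + 3.5) / 5 = 6.20

6.20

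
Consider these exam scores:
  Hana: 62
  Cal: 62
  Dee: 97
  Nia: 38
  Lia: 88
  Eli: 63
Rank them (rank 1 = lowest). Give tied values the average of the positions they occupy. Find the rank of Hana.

2.5

Sorted (ascending): 38, 62, 62, 63, 88, 97
The 2 values of 62 occupy positions 2–3 → average rank (2+3)/2 = 2.5.
Hana has value 62 → rank 2.5.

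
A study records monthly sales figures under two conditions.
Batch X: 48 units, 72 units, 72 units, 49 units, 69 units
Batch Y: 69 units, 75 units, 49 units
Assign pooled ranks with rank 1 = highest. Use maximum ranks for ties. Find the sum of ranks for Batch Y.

13

Sorted (descending): 75, 72, 72, 69, 69, 49, 49, 48
The 2 values of 72 occupy positions 2–3 → each gets rank 3.
The 2 values of 69 occupy positions 4–5 → each gets rank 5.
The 2 values of 49 occupy positions 6–7 → each gets rank 7.
Batch Y values → pooled ranks: 69→5, 75→1, 49→7
Rank sum = 5 + 1 + 7 = 13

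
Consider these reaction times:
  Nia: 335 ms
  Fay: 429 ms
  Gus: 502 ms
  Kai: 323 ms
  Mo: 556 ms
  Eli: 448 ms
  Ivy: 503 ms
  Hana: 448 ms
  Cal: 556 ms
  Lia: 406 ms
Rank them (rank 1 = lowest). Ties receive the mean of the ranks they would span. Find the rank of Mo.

9.5

Sorted (ascending): 323, 335, 406, 429, 448, 448, 502, 503, 556, 556
The 2 values of 448 occupy positions 5–6 → average rank (5+6)/2 = 5.5.
The 2 values of 556 occupy positions 9–10 → average rank (9+10)/2 = 9.5.
Mo has value 556 ms → rank 9.5.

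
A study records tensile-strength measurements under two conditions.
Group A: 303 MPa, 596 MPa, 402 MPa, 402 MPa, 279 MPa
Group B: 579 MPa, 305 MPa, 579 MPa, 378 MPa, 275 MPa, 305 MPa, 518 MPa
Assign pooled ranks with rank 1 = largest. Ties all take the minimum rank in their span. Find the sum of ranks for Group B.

Sorted (descending): 596, 579, 579, 518, 402, 402, 378, 305, 305, 303, 279, 275
The 2 values of 579 occupy positions 2–3 → each gets rank 2.
The 2 values of 402 occupy positions 5–6 → each gets rank 5.
The 2 values of 305 occupy positions 8–9 → each gets rank 8.
Group B values → pooled ranks: 579→2, 305→8, 579→2, 378→7, 275→12, 305→8, 518→4
Rank sum = 2 + 8 + 2 + 7 + 12 + 8 + 4 = 43

43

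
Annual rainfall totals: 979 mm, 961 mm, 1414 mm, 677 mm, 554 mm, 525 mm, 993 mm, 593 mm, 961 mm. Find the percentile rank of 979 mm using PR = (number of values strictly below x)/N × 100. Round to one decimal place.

N = 9.
Strictly below 979: 6. Equal to 979: 1.
PR = 6/9 × 100 = 66.7

66.7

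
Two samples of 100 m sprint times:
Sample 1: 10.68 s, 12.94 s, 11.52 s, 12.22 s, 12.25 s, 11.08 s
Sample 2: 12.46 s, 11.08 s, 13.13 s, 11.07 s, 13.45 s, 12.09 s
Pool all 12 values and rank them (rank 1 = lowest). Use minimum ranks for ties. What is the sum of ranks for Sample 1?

34

Sorted (ascending): 10.68, 11.07, 11.08, 11.08, 11.52, 12.09, 12.22, 12.25, 12.46, 12.94, 13.13, 13.45
The 2 values of 11.08 occupy positions 3–4 → each gets rank 3.
Sample 1 values → pooled ranks: 10.68→1, 12.94→10, 11.52→5, 12.22→7, 12.25→8, 11.08→3
Rank sum = 1 + 10 + 5 + 7 + 8 + 3 = 34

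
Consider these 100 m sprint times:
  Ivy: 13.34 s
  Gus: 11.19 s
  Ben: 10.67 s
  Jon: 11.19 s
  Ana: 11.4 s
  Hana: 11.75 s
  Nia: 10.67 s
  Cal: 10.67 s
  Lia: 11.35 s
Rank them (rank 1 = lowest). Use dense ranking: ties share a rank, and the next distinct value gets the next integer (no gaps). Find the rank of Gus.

Sorted (ascending): 10.67, 10.67, 10.67, 11.19, 11.19, 11.35, 11.4, 11.75, 13.34
The 3 values of 10.67 share dense rank 1.
The 2 values of 11.19 share dense rank 2.
Remaining distinct values take the next consecutive integers.
Gus has value 11.19 s → rank 2.

2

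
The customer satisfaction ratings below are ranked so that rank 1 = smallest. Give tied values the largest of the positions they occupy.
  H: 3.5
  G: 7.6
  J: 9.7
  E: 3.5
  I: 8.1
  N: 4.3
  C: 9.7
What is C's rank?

Sorted (ascending): 3.5, 3.5, 4.3, 7.6, 8.1, 9.7, 9.7
The 2 values of 3.5 occupy positions 1–2 → each gets rank 2.
The 2 values of 9.7 occupy positions 6–7 → each gets rank 7.
C has value 9.7 → rank 7.

7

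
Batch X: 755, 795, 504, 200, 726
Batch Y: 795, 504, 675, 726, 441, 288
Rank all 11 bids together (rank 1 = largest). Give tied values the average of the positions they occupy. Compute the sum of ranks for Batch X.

Sorted (descending): 795, 795, 755, 726, 726, 675, 504, 504, 441, 288, 200
The 2 values of 795 occupy positions 1–2 → average rank (1+2)/2 = 1.5.
The 2 values of 726 occupy positions 4–5 → average rank (4+5)/2 = 4.5.
The 2 values of 504 occupy positions 7–8 → average rank (7+8)/2 = 7.5.
Batch X values → pooled ranks: 755→3, 795→1.5, 504→7.5, 200→11, 726→4.5
Rank sum = 3 + 1.5 + 7.5 + 11 + 4.5 = 27.5

27.5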